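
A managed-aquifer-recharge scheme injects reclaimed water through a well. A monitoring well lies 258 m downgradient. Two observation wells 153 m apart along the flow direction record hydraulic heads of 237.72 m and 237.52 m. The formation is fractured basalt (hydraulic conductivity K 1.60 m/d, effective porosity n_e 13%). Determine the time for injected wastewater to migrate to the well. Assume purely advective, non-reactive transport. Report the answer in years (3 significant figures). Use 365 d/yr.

43.9 years

Hydraulic gradient i = (237.72 − 237.52) / 153 = 0.20 / 153 = 0.001307
Darcy flux q = K·i = 1.60 × 0.001307 = 0.002092 m/d
Seepage velocity v = q / n = 0.002092 / 0.13 = 0.01609 m/d
t = L / v = 258 / 0.01609 = 16040 d
   = 16040 / 365 = 43.9 yr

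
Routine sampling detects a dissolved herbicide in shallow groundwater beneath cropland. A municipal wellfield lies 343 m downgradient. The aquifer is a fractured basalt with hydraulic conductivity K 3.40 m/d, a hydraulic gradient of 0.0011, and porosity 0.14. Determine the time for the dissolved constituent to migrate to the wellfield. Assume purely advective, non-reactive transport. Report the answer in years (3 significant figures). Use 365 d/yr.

Specific discharge q = 3.40 × 0.0011 = 0.003740 m/d
v_s = q/n_e = 0.003740/0.14 = 0.02671 m/d
t = L / v = 343 / 0.02671 = 12840 d
   = 12840 / 365 = 35.2 yr

35.2 years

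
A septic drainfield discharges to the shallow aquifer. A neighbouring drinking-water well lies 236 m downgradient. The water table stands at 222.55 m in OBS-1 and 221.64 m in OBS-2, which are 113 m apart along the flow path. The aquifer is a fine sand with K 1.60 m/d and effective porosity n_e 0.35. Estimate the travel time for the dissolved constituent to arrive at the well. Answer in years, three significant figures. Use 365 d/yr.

17.6 years

Hydraulic gradient i = (222.55 − 221.64) / 113 = 0.91 / 113 = 0.008053
Specific discharge q = 1.60 × 0.008053 = 0.01288 m/d
v_s = q/n_e = 0.01288/0.35 = 0.03681 m/d
t = L / v = 236 / 0.03681 = 6411 d
   = 6411 / 365 = 17.6 yr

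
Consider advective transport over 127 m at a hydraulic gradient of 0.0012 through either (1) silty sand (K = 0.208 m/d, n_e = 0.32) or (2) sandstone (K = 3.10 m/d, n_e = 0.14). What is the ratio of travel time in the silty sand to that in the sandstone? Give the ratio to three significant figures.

Unit 1 (silty sand): v = 0.208×0.0012/0.32 = 7.800e-4 m/d, t = 127/7.800e-4 = 162800 d
Unit 2 (sandstone): v = 3.10×0.0012/0.14 = 0.02657 m/d, t = 127/0.02657 = 4780 d
t(silty sand) / t(sandstone) = 162800/4780 = 34.1

34.1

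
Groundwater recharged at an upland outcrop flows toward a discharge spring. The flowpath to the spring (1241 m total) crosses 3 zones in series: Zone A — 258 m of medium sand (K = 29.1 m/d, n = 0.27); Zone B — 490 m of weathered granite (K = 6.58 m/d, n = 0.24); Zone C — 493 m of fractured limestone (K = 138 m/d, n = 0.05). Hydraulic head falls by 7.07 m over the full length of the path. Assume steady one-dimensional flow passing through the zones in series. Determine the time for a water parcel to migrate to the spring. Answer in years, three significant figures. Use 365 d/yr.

7.14 years

Continuity: the same q passes through each zone, so ΔH = q·Σ(L_j/K_j) — the zones act as resistances in series.
Σ(L/K) = 258/29.1 + 490/6.58 + 493/138 = 8.866 + 74.47 + 3.572 = 86.91 d
q = ΔH / Σ(L/K) = 7.07 / 86.91 = 0.08135 m/d (same in every zone)
Zone A: v = q/n = 0.08135/0.27 = 0.3013 m/d → t_A = 258/0.3013 = 856.3 d
Zone B: v = q/n = 0.08135/0.24 = 0.3390 m/d → t_B = 490/0.3390 = 1446 d
Zone C: v = q/n = 0.08135/0.05 = 1.627 m/d → t_C = 493/1.627 = 303.0 d
Total t = 856.3 + 1446 + 303.0 = 2605 d
   = 2605 / 365 = 7.14 yr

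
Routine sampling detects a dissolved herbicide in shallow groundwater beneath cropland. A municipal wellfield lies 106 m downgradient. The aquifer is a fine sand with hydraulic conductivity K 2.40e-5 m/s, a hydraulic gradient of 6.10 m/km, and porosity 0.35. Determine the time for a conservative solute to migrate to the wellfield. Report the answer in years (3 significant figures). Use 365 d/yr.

K = 2.40e-5 m/s × 86400 s/d = 2.074 m/d
q = Ki = 2.074 × 0.0061 = 0.01265 m/d
v_s = q/n_e = 0.01265/0.35 = 0.03614 m/d
t = L / v = 106 / 0.03614 = 2933 d
   = 2933 / 365 = 8.04 yr

8.04 years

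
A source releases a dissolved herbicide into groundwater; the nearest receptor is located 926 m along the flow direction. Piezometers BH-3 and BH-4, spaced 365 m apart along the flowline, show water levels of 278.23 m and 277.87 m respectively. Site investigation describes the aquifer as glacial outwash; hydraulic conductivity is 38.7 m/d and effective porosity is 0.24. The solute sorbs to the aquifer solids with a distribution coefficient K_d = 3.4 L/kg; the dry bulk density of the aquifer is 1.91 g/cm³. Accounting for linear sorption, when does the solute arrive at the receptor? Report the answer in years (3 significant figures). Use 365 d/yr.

Hydraulic gradient i = (278.23 − 277.87) / 365 = 0.36 / 365 = 9.863e-4
q = Ki = 38.7 × 9.863e-4 = 0.03817 m/d
v = Ki/n = 38.7·9.863e-4/0.24 = 0.1590 m/d
Retardation R = 1 + ρ_b·K_d/n = 1 + 1.91×3.4/0.24 = 28.06
Contaminant velocity v_c = v/R = 0.1590/28.06 = 0.005668 m/d
t = L/v_c = 926/0.005668 = 163400 d
   = 163400/365 = 448 yr

448 years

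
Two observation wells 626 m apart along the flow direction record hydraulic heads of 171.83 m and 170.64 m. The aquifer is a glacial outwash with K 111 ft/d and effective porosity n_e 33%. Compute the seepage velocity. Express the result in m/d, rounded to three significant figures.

0.195 m/d

Hydraulic gradient i = (171.83 − 170.64) / 626 = 1.19 / 626 = 0.001901
K = 111 ft/d × 0.3048 = 33.83 m/d
Darcy flux q = K·i = 33.83 × 0.001901 = 0.06431 m/d
Seepage velocity v = q / n = 0.06431 / 0.33 = 0.1949 m/d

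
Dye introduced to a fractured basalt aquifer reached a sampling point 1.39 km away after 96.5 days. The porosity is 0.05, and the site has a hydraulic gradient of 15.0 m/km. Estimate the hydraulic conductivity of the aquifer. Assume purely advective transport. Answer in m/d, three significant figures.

L = 1.39 km = 1390 m
v = L / t = 1390 / 96.5 = 14.40 m/d
K = v · n / i = 14.40 × 0.05 / 0.015 = 48.0 m/d

48.0 m/d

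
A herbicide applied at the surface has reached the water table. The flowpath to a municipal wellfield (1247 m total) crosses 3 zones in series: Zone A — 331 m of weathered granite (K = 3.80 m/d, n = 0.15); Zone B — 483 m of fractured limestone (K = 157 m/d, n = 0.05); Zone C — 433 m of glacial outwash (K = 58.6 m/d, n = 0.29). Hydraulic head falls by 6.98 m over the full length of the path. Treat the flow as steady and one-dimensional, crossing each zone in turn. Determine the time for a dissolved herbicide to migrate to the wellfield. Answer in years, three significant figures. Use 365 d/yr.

Steady 1-D flow in series ⇒ the Darcy flux q is identical in every zone and the zone head losses add (resistances L/K in series).
Σ(L/K) = 331/3.80 + 483/157 + 433/58.6 = 87.11 + 3.076 + 7.389 = 97.57 d
q = ΔH / Σ(L/K) = 6.98 / 97.57 = 0.07154 m/d (same in every zone)
Zone A: v = q/n = 0.07154/0.15 = 0.4769 m/d → t_A = 331/0.4769 = 694.0 d
Zone B: v = q/n = 0.07154/0.05 = 1.431 m/d → t_B = 483/1.431 = 337.6 d
Zone C: v = q/n = 0.07154/0.29 = 0.2467 m/d → t_C = 433/0.2467 = 1755 d
Total t = 694.0 + 337.6 + 1755 = 2787 d
   = 2787 / 365 = 7.64 yr

7.64 years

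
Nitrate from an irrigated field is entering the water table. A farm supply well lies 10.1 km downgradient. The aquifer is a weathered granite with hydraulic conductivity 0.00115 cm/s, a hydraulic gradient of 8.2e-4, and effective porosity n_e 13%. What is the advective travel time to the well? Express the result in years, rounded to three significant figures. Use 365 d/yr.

K = 0.00115 cm/s × 864 = 0.9936 m/d
Darcy flux q = K·i = 0.9936 × 8.2e-4 = 8.148e-4 m/d
v = Ki/n = 0.9936·8.2e-4/0.13 = 0.006267 m/d
L = 10.1 km = 10100 m
t = L / v = 10100 / 0.006267 = 1.612e6 d
   = 1.612e6 / 365 = 4420 yr

4420 years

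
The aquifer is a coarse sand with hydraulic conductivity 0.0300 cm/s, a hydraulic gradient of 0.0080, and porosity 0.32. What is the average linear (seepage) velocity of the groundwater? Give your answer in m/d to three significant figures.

K = 0.0300 cm/s × 864 = 25.92 m/d
Specific discharge q = 25.92 × 0.0080 = 0.2074 m/d
v_s = q/n_e = 0.2074/0.32 = 0.6480 m/d

0.648 m/d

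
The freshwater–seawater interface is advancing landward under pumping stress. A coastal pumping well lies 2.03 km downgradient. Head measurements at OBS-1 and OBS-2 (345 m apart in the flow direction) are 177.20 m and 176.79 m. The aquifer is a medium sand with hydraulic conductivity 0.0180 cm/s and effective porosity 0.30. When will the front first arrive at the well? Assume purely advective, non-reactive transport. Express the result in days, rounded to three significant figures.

33000 days

Hydraulic gradient i = (177.20 − 176.79) / 345 = 0.41 / 345 = 0.001188
K = 0.0180 cm/s × 864 = 15.55 m/d
q = Ki = 15.55 × 0.001188 = 0.01848 m/d
v_s = q/n_e = 0.01848/0.30 = 0.06161 m/d
L = 2.03 km = 2030 m
t = L / v = 2030 / 0.06161 = 32950 d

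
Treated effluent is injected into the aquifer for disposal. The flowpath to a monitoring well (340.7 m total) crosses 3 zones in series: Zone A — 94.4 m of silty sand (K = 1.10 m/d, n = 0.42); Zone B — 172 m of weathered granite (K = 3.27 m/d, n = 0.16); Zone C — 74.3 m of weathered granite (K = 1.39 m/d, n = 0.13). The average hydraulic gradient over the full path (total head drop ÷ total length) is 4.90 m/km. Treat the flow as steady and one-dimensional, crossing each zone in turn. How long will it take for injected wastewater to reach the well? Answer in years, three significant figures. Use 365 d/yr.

Continuity: the same q passes through each zone, so ΔH = q·Σ(L_j/K_j) — the zones act as resistances in series.
Σ(L/K) = 94.4/1.10 + 172/3.27 + 74.3/1.39 = 85.82 + 52.60 + 53.45 = 191.9 d
K_eq = L_total / Σ(L/K) = 340.7 / 191.9 = 1.776 m/d
q = K_eq · i = 1.776 × 0.0049 = 0.008701 m/d (same in every zone)
Zone A: v = q/n = 0.008701/0.42 = 0.02072 m/d → t_A = 94.4/0.02072 = 4557 d
Zone B: v = q/n = 0.008701/0.16 = 0.05438 m/d → t_B = 172/0.05438 = 3163 d
Zone C: v = q/n = 0.008701/0.13 = 0.06693 m/d → t_C = 74.3/0.06693 = 1110 d
Total t = 4557 + 3163 + 1110 = 8830 d
   = 8830 / 365 = 24.2 yr

24.2 years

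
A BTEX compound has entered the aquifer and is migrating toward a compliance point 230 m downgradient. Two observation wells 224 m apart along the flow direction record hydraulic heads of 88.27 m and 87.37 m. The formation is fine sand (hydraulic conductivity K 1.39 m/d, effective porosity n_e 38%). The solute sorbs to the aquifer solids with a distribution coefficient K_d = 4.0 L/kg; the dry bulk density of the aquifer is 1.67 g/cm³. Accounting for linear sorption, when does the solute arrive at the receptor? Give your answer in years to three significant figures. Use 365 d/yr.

Hydraulic gradient i = (88.27 − 87.37) / 224 = 0.90 / 224 = 0.004018
q = Ki = 1.39 × 0.004018 = 0.005585 m/d
v = Ki/n = 1.39·0.004018/0.38 = 0.01470 m/d
Retardation R = 1 + ρ_b·K_d/n = 1 + 1.67×4.0/0.38 = 18.58
Contaminant velocity v_c = v/R = 0.01470/18.58 = 7.911e-4 m/d
t = L/v_c = 230/7.911e-4 = 290800 d
   = 290800/365 = 797 yr

797 years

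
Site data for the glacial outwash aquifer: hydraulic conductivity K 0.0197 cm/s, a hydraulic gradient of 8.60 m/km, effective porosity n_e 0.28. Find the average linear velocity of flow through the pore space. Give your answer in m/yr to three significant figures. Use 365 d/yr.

191 m/yr

K = 0.0197 cm/s × 864 = 17.02 m/d
Specific discharge q = 17.02 × 0.0086 = 0.1464 m/d
v_s = q/n_e = 0.1464/0.28 = 0.5228 m/d
   = 0.5228 × 365 = 191 m/yr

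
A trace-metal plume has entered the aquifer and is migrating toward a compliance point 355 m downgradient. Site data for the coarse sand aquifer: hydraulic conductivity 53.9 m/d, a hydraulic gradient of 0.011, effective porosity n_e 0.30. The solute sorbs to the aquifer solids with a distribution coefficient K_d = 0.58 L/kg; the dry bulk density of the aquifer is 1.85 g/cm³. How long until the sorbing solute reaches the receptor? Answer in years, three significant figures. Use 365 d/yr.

2.25 years

q = Ki = 53.9 × 0.011 = 0.5929 m/d
v = Ki/n = 53.9·0.011/0.30 = 1.976 m/d
Retardation R = 1 + ρ_b·K_d/n = 1 + 1.85×0.58/0.30 = 4.577
Contaminant velocity v_c = v/R = 1.976/4.577 = 0.4318 m/d
t = L/v_c = 355/0.4318 = 822.1 d
   = 822.1/365 = 2.25 yr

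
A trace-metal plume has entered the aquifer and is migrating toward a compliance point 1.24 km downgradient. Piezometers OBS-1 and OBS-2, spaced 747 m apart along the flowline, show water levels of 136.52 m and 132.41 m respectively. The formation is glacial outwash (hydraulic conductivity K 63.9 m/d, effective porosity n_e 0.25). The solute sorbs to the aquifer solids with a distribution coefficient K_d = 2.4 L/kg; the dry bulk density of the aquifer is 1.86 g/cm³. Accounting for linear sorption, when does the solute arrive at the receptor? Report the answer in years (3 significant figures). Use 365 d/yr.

45.6 years

Hydraulic gradient i = (136.52 − 132.41) / 747 = 4.11 / 747 = 0.005502
Darcy flux q = K·i = 63.9 × 0.005502 = 0.3516 m/d
Seepage velocity v = q / n = 0.3516 / 0.25 = 1.406 m/d
Retardation R = 1 + ρ_b·K_d/n = 1 + 1.86×2.4/0.25 = 18.86
Contaminant velocity v_c = v/R = 1.406/18.86 = 0.07458 m/d
L = 1.24 km = 1240 m
t = L/v_c = 1240/0.07458 = 16630 d
   = 16630/365 = 45.6 yr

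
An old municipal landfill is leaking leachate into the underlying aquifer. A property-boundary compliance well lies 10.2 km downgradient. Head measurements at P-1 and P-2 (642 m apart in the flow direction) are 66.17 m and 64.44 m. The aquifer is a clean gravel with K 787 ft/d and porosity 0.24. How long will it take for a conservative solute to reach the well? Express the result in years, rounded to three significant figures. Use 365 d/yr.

10.4 years

Hydraulic gradient i = (66.17 − 64.44) / 642 = 1.73 / 642 = 0.002695
K = 787 ft/d × 0.3048 = 239.9 m/d
Darcy flux q = K·i = 239.9 × 0.002695 = 0.6464 m/d
Average linear velocity = 0.6464 / 0.24 = 2.693 m/d
L = 10.2 km = 10200 m
t = L / v = 10200 / 2.693 = 3787 d
   = 3787 / 365 = 10.4 yr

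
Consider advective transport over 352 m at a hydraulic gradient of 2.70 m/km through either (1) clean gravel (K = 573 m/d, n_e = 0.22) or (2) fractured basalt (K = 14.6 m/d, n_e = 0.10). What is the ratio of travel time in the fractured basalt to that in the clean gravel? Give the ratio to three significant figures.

17.8

Unit 1 (clean gravel): v = 573×0.0027/0.22 = 7.032 m/d, t = 352/7.032 = 50.05 d
Unit 2 (fractured basalt): v = 14.6×0.0027/0.10 = 0.3942 m/d, t = 352/0.3942 = 892.9 d
t(fractured basalt) / t(clean gravel) = 892.9/50.05 = 17.8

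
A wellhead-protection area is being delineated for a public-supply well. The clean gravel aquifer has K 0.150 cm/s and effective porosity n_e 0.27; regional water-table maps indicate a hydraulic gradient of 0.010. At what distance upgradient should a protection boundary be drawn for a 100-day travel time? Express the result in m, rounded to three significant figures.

K = 0.150 cm/s × 864 = 129.6 m/d
Darcy flux q = K·i = 129.6 × 0.010 = 1.296 m/d
v = Ki/n = 129.6·0.010/0.27 = 4.800 m/d
L = v × T = 4.800 × 100 = 480.0 m

480 m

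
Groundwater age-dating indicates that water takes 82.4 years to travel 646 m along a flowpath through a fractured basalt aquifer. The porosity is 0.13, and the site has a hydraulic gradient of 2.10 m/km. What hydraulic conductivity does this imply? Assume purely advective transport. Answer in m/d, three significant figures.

t = 82.4 years = 30080 d
v = L / t = 646 / 30080 = 0.02148 m/d
K = v · n / i = 0.02148 × 0.13 / 0.0021 = 1.33 m/d

1.33 m/d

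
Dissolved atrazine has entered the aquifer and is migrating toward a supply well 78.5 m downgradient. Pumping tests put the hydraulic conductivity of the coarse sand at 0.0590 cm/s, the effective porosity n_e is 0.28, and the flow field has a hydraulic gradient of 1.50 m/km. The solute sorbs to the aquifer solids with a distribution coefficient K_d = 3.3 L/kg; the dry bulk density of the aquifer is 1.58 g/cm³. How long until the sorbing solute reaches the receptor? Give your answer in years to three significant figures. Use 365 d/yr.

15.5 years

K = 0.0590 cm/s × 864 = 50.98 m/d
q = Ki = 50.98 × 0.0015 = 0.07646 m/d
v = Ki/n = 50.98·0.0015/0.28 = 0.2731 m/d
Retardation R = 1 + ρ_b·K_d/n = 1 + 1.58×3.3/0.28 = 19.62
Contaminant velocity v_c = v/R = 0.2731/19.62 = 0.01392 m/d
t = L/v_c = 78.5/0.01392 = 5640 d
   = 5640/365 = 15.5 yr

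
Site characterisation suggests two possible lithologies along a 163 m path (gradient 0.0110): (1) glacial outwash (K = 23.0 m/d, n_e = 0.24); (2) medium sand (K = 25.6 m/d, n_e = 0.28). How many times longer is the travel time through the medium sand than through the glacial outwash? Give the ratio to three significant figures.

1.05

Unit 1 (glacial outwash): v = 23.0×0.011/0.24 = 1.054 m/d, t = 163/1.054 = 154.6 d
Unit 2 (medium sand): v = 25.6×0.011/0.28 = 1.006 m/d, t = 163/1.006 = 162.1 d
t(medium sand) / t(glacial outwash) = 162.1/154.6 = 1.05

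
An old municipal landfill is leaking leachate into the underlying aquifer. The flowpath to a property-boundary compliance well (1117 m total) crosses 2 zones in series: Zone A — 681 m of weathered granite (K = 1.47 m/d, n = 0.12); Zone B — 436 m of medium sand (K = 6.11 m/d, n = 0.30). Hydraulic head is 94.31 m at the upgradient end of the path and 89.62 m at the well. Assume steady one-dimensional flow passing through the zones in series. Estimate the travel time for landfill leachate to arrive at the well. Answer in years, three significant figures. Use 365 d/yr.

Total head drop ΔH = 94.31 − 89.62 = 4.69 m
Continuity: the same q passes through each zone, so ΔH = q·Σ(L_j/K_j) — the zones act as resistances in series.
Σ(L/K) = 681/1.47 + 436/6.11 = 463.3 + 71.36 = 534.6 d
q = ΔH / Σ(L/K) = 4.69 / 534.6 = 0.008773 m/d (same in every zone)
Zone A: v = q/n = 0.008773/0.12 = 0.07310 m/d → t_A = 681/0.07310 = 9315 d
Zone B: v = q/n = 0.008773/0.30 = 0.02924 m/d → t_B = 436/0.02924 = 14910 d
Total t = 9315 + 14910 = 24230 d
   = 24230 / 365 = 66.4 yr

66.4 years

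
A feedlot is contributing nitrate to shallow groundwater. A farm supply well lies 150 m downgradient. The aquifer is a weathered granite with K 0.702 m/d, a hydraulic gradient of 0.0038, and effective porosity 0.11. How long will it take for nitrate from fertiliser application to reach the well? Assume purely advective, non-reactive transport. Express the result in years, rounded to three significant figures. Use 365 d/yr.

Specific discharge q = 0.702 × 0.0038 = 0.002668 m/d
v = Ki/n = 0.702·0.0038/0.11 = 0.02425 m/d
t = L / v = 150 / 0.02425 = 6185 d
   = 6185 / 365 = 16.9 yr

16.9 years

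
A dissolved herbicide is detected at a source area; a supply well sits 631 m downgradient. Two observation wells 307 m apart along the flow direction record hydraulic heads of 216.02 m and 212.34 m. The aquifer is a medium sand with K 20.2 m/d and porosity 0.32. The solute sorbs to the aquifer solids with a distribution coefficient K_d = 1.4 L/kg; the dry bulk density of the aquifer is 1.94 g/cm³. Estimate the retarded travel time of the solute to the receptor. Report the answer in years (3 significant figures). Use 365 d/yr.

21.7 years

Hydraulic gradient i = (216.02 − 212.34) / 307 = 3.68 / 307 = 0.01199
q = Ki = 20.2 × 0.01199 = 0.2421 m/d
v_s = q/n_e = 0.2421/0.32 = 0.7567 m/d
Retardation R = 1 + ρ_b·K_d/n = 1 + 1.94×1.4/0.32 = 9.487
Contaminant velocity v_c = v/R = 0.7567/9.487 = 0.07976 m/d
t = L/v_c = 631/0.07976 = 7912 d
   = 7912/365 = 21.7 yr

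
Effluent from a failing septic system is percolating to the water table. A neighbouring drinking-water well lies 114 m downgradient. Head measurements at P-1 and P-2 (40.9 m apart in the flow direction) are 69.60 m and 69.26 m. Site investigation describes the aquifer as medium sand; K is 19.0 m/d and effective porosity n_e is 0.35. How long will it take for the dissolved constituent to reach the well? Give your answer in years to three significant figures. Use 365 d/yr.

Hydraulic gradient i = (69.60 − 69.26) / 40.9 = 0.34 / 40.9 = 0.008313
Darcy flux q = K·i = 19.0 × 0.008313 = 0.1579 m/d
v_s = q/n_e = 0.1579/0.35 = 0.4513 m/d
t = L / v = 114 / 0.4513 = 252.6 d
   = 252.6 / 365 = 0.692 yr

0.692 years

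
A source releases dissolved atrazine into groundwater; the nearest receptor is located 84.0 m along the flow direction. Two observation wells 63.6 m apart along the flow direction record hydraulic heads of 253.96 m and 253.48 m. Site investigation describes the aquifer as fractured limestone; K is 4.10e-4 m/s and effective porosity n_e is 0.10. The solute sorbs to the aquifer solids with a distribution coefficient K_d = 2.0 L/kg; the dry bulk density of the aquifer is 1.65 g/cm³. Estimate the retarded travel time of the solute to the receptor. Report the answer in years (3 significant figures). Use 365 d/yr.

Hydraulic gradient i = (253.96 − 253.48) / 63.6 = 0.48 / 63.6 = 0.007547
K = 4.10e-4 m/s × 86400 s/d = 35.42 m/d
Specific discharge q = 35.42 × 0.007547 = 0.2674 m/d
Seepage velocity v = q / n = 0.2674 / 0.10 = 2.674 m/d
Retardation R = 1 + ρ_b·K_d/n = 1 + 1.65×2.0/0.10 = 34.00
Contaminant velocity v_c = v/R = 2.674/34.00 = 0.07863 m/d
t = L/v_c = 84.0/0.07863 = 1068 d
   = 1068/365 = 2.93 yr

2.93 years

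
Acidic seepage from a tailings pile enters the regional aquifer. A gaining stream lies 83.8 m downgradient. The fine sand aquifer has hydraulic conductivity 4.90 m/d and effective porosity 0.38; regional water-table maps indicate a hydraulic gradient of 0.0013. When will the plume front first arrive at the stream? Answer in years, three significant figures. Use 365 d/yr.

13.7 years

Darcy flux q = K·i = 4.90 × 0.0013 = 0.006370 m/d
Seepage velocity v = q / n = 0.006370 / 0.38 = 0.01676 m/d
t = L / v = 83.8 / 0.01676 = 4999 d
   = 4999 / 365 = 13.7 yr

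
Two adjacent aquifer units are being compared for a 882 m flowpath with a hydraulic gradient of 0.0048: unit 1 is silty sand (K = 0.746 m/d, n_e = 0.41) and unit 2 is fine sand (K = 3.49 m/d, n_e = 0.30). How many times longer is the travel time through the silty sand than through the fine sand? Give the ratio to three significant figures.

6.39

Unit 1 (silty sand): v = 0.746×0.0048/0.41 = 0.008734 m/d, t = 882/0.008734 = 101000 d
Unit 2 (fine sand): v = 3.49×0.0048/0.30 = 0.05584 m/d, t = 882/0.05584 = 15800 d
t(silty sand) / t(fine sand) = 101000/15800 = 6.39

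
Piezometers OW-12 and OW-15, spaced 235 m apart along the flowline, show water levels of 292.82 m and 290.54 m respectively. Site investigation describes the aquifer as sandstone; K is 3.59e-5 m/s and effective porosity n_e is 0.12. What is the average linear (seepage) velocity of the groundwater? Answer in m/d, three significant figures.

Hydraulic gradient i = (292.82 − 290.54) / 235 = 2.28 / 235 = 0.009702
K = 3.59e-5 m/s × 86400 s/d = 3.102 m/d
Darcy flux q = K·i = 3.102 × 0.009702 = 0.03009 m/d
Average linear velocity = 0.03009 / 0.12 = 0.2508 m/d

0.251 m/d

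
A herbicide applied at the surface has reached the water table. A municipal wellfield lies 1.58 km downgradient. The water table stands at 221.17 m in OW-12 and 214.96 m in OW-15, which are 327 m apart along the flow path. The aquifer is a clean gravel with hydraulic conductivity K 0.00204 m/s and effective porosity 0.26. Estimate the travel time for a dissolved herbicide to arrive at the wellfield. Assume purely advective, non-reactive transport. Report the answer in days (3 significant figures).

Hydraulic gradient i = (221.17 − 214.96) / 327 = 6.21 / 327 = 0.01899
K = 0.00204 m/s × 86400 s/d = 176.3 m/d
Specific discharge q = 176.3 × 0.01899 = 3.347 m/d
Average linear velocity = 3.347 / 0.26 = 12.87 m/d
L = 1.58 km = 1580 m
t = L / v = 1580 / 12.87 = 122.7 d

123 days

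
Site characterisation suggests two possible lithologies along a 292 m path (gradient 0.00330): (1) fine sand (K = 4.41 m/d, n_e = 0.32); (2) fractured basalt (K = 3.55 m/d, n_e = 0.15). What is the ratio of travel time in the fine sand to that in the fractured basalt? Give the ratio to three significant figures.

1.72

Unit 1 (fine sand): v = 4.41×0.0033/0.32 = 0.04548 m/d, t = 292/0.04548 = 6421 d
Unit 2 (fractured basalt): v = 3.55×0.0033/0.15 = 0.07810 m/d, t = 292/0.07810 = 3739 d
t(fine sand) / t(fractured basalt) = 6421/3739 = 1.72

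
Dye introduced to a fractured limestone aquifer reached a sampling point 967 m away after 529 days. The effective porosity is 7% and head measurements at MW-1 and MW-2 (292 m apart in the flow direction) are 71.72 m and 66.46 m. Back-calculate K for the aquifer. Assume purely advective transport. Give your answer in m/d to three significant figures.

Hydraulic gradient i = (71.72 − 66.46) / 292 = 5.26 / 292 = 0.01801
v = L / t = 967 / 529 = 1.828 m/d
K = v · n / i = 1.828 × 0.07 / 0.01801 = 7.10 m/d

7.10 m/d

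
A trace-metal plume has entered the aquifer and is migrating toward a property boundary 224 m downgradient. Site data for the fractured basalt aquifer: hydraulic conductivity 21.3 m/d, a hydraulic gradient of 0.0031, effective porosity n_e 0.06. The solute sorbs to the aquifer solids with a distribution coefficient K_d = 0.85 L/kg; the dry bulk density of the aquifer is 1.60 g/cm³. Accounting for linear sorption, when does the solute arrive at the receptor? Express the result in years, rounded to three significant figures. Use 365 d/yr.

13.2 years

Darcy flux q = K·i = 21.3 × 0.0031 = 0.06603 m/d
Average linear velocity = 0.06603 / 0.06 = 1.101 m/d
Retardation R = 1 + ρ_b·K_d/n = 1 + 1.60×0.85/0.06 = 23.67
Contaminant velocity v_c = v/R = 1.101/23.67 = 0.04650 m/d
t = L/v_c = 224/0.04650 = 4817 d
   = 4817/365 = 13.2 yr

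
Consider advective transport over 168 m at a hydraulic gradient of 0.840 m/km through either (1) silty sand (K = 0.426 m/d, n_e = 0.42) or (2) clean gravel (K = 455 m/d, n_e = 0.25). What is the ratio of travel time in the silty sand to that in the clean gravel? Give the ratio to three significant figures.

1790

Unit 1 (silty sand): v = 0.426×8.4e-4/0.42 = 8.520e-4 m/d, t = 168/8.520e-4 = 197200 d
Unit 2 (clean gravel): v = 455×8.4e-4/0.25 = 1.529 m/d, t = 168/1.529 = 109.9 d
t(silty sand) / t(clean gravel) = 197200/109.9 = 1790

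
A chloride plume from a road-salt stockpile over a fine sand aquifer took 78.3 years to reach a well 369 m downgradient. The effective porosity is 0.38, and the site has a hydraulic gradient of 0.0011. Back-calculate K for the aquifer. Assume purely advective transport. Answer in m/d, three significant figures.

t = 78.3 years = 28580 d
v = L / t = 369 / 28580 = 0.01291 m/d
K = v · n / i = 0.01291 × 0.38 / 0.0011 = 4.46 m/d

4.46 m/d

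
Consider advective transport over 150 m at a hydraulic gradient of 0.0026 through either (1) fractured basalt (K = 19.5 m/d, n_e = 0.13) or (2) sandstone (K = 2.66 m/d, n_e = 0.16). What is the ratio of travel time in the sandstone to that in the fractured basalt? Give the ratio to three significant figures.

Unit 1 (fractured basalt): v = 19.5×0.0026/0.13 = 0.3900 m/d, t = 150/0.3900 = 384.6 d
Unit 2 (sandstone): v = 2.66×0.0026/0.16 = 0.04323 m/d, t = 150/0.04323 = 3470 d
t(sandstone) / t(fractured basalt) = 3470/384.6 = 9.02

9.02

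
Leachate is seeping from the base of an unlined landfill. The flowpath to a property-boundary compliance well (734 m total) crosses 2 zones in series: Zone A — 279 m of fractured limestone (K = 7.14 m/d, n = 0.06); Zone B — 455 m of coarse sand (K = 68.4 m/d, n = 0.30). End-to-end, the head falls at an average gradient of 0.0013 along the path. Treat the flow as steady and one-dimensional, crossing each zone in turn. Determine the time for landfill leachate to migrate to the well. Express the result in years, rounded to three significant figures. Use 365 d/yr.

20.1 years

For zones in series the flux q is common to all zones; the equivalent conductivity is the harmonic (thickness-weighted) mean, K_eq = L_total / Σ(L_j/K_j).
Σ(L/K) = 279/7.14 + 455/68.4 = 39.08 + 6.652 = 45.73 d
K_eq = L_total / Σ(L/K) = 734 / 45.73 = 16.05 m/d
q = K_eq · i = 16.05 × 0.0013 = 0.02087 m/d (same in every zone)
Zone A: v = q/n = 0.02087/0.06 = 0.3478 m/d → t_A = 279/0.3478 = 802.2 d
Zone B: v = q/n = 0.02087/0.30 = 0.06956 m/d → t_B = 455/0.06956 = 6541 d
Total t = 802.2 + 6541 = 7344 d
   = 7344 / 365 = 20.1 yr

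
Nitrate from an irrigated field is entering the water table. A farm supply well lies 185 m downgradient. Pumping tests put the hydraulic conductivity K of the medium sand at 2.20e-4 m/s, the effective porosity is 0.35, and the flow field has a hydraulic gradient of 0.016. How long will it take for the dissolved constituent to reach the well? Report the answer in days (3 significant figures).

K = 2.20e-4 m/s × 86400 s/d = 19.01 m/d
Darcy flux q = K·i = 19.01 × 0.016 = 0.3041 m/d
Seepage velocity v = q / n = 0.3041 / 0.35 = 0.8689 m/d
t = L / v = 185 / 0.8689 = 212.9 d

213 days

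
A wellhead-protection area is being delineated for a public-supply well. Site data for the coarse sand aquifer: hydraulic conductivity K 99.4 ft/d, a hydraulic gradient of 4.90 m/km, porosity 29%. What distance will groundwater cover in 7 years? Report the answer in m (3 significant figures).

K = 99.4 ft/d × 0.3048 = 30.30 m/d
Specific discharge q = 30.30 × 0.0049 = 0.1485 m/d
v_s = q/n_e = 0.1485/0.29 = 0.5119 m/d
T = 7 yr × 365 = 2555 d
L = v × T = 0.5119 × 2555 = 1308 m

1310 m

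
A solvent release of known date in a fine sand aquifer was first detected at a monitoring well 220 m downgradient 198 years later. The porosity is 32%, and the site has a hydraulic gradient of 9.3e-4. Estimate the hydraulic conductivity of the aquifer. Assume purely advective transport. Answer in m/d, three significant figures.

t = 198 years = 72270 d
v = L / t = 220 / 72270 = 0.003044 m/d
K = v · n / i = 0.003044 × 0.32 / 9.3e-4 = 1.05 m/d

1.05 m/d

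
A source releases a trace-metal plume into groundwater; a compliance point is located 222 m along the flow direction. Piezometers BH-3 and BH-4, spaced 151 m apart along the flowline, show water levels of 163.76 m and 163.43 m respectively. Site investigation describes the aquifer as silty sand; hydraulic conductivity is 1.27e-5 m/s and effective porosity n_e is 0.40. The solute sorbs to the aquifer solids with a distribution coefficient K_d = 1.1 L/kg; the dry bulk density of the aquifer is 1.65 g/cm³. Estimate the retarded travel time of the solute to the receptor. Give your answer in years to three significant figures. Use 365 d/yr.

Hydraulic gradient i = (163.76 − 163.43) / 151 = 0.33 / 151 = 0.002185
K = 1.27e-5 m/s × 86400 s/d = 1.097 m/d
Specific discharge q = 1.097 × 0.002185 = 0.002398 m/d
Average linear velocity = 0.002398 / 0.40 = 0.005995 m/d
Retardation R = 1 + ρ_b·K_d/n = 1 + 1.65×1.1/0.40 = 5.538
Contaminant velocity v_c = v/R = 0.005995/5.538 = 0.001083 m/d
t = L/v_c = 222/0.001083 = 205100 d
   = 205100/365 = 562 yr

562 years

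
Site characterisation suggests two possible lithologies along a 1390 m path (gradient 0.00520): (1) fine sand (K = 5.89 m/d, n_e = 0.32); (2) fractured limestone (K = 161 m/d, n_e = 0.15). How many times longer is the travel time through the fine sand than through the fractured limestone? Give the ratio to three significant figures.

58.3

Unit 1 (fine sand): v = 5.89×0.0052/0.32 = 0.09571 m/d, t = 1390/0.09571 = 14520 d
Unit 2 (fractured limestone): v = 161×0.0052/0.15 = 5.581 m/d, t = 1390/5.581 = 249.0 d
t(fine sand) / t(fractured limestone) = 14520/249.0 = 58.3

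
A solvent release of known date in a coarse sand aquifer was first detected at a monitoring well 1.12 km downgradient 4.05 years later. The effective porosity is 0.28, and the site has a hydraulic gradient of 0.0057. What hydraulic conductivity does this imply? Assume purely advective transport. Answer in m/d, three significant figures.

t = 4.05 years = 1478 d
L = 1.12 km = 1120 m
v = L / t = 1120 / 1478 = 0.7577 m/d
K = v · n / i = 0.7577 × 0.28 / 0.0057 = 37.2 m/d

37.2 m/d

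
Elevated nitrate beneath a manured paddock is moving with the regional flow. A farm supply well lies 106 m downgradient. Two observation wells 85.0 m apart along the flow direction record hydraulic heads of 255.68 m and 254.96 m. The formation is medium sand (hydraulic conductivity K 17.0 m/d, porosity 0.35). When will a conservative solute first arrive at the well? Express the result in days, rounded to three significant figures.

Hydraulic gradient i = (255.68 − 254.96) / 85.0 = 0.72 / 85.0 = 0.008471
Darcy flux q = K·i = 17.0 × 0.008471 = 0.1440 m/d
Seepage velocity v = q / n = 0.1440 / 0.35 = 0.4114 m/d
t = L / v = 106 / 0.4114 = 257.6 d

258 days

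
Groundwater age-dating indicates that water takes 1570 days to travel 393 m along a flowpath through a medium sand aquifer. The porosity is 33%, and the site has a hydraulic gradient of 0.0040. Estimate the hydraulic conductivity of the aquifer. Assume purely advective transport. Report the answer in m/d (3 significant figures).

v = L / t = 393 / 1570 = 0.2503 m/d
K = v · n / i = 0.2503 × 0.33 / 0.0040 = 20.7 m/d

20.7 m/d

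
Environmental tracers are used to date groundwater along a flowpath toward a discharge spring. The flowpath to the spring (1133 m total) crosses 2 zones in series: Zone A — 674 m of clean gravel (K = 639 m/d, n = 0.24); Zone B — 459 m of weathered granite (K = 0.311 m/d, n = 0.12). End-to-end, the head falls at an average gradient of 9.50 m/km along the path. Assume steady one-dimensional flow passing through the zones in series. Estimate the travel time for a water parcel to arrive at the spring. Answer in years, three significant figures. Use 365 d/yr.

For zones in series the flux q is common to all zones; the equivalent conductivity is the harmonic (thickness-weighted) mean, K_eq = L_total / Σ(L_j/K_j).
Σ(L/K) = 674/639 + 459/0.311 = 1.055 + 1476 = 1477 d
K_eq = L_total / Σ(L/K) = 1133 / 1477 = 0.7671 m/d
q = K_eq · i = 0.7671 × 0.0095 = 0.007288 m/d (same in every zone)
Zone A: v = q/n = 0.007288/0.24 = 0.03037 m/d → t_A = 674/0.03037 = 22200 d
Zone B: v = q/n = 0.007288/0.12 = 0.06073 m/d → t_B = 459/0.06073 = 7558 d
Total t = 22200 + 7558 = 29750 d
   = 29750 / 365 = 81.5 yr

81.5 years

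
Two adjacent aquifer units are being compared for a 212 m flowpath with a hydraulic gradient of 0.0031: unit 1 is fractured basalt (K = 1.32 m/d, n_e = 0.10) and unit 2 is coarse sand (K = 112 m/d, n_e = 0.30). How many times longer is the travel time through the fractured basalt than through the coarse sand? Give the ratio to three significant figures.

28.3

Unit 1 (fractured basalt): v = 1.32×0.0031/0.10 = 0.04092 m/d, t = 212/0.04092 = 5181 d
Unit 2 (coarse sand): v = 112×0.0031/0.30 = 1.157 m/d, t = 212/1.157 = 183.2 d
t(fractured basalt) / t(coarse sand) = 5181/183.2 = 28.3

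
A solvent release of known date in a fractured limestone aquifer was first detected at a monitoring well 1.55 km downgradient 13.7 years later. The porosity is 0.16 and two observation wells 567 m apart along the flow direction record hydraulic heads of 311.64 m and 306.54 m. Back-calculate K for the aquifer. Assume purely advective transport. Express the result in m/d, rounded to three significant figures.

Hydraulic gradient i = (311.64 − 306.54) / 567 = 5.10 / 567 = 0.008995
t = 13.7 years = 5001 d
L = 1.55 km = 1550 m
v = L / t = 1550 / 5001 = 0.3100 m/d
K = v · n / i = 0.3100 × 0.16 / 0.008995 = 5.51 m/d

5.51 m/d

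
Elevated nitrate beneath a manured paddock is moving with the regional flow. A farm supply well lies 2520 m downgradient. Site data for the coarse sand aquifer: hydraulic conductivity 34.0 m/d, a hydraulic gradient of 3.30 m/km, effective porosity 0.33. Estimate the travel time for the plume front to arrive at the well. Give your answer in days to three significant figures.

Specific discharge q = 34.0 × 0.0033 = 0.1122 m/d
Average linear velocity = 0.1122 / 0.33 = 0.3400 m/d
t = L / v = 2520 / 0.3400 = 7412 d

7410 days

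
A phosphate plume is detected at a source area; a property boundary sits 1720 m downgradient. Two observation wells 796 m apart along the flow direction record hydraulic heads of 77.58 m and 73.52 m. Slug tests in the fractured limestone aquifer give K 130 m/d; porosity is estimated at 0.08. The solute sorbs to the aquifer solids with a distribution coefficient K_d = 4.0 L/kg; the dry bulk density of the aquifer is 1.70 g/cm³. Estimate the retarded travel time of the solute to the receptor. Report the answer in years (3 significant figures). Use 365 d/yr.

Hydraulic gradient i = (77.58 − 73.52) / 796 = 4.06 / 796 = 0.005101
Darcy flux q = K·i = 130 × 0.005101 = 0.6631 m/d
Average linear velocity = 0.6631 / 0.08 = 8.288 m/d
Retardation R = 1 + ρ_b·K_d/n = 1 + 1.70×4.0/0.08 = 86.00
Contaminant velocity v_c = v/R = 8.288/86.00 = 0.09638 m/d
t = L/v_c = 1720/0.09638 = 17850 d
   = 17850/365 = 48.9 yr

48.9 years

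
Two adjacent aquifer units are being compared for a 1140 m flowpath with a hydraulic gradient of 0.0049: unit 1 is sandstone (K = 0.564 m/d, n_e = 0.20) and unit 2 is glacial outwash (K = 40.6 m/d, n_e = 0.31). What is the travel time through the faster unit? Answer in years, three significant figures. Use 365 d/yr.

4.87 years

Unit 1 (sandstone): v = 0.564×0.0049/0.20 = 0.01382 m/d, t = 1140/0.01382 = 82500 d
Unit 2 (glacial outwash): v = 40.6×0.0049/0.31 = 0.6417 m/d, t = 1140/0.6417 = 1776 d
Faster: 1776 d / 365 = 4.87 yr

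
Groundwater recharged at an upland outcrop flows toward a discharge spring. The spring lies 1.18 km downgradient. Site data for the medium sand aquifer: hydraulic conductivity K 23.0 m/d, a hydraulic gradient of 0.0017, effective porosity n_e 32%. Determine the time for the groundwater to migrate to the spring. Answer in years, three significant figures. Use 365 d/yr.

Darcy flux q = K·i = 23.0 × 0.0017 = 0.03910 m/d
Average linear velocity = 0.03910 / 0.32 = 0.1222 m/d
L = 1.18 km = 1180 m
t = L / v = 1180 / 0.1222 = 9657 d
   = 9657 / 365 = 26.5 yr

26.5 years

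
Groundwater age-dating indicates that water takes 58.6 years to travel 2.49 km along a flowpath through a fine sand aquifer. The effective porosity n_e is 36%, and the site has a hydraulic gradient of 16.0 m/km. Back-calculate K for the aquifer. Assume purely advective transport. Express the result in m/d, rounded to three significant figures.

2.62 m/d

t = 58.6 years = 21390 d
L = 2.49 km = 2490 m
v = L / t = 2490 / 21390 = 0.1164 m/d
K = v · n / i = 0.1164 × 0.36 / 0.016 = 2.62 m/d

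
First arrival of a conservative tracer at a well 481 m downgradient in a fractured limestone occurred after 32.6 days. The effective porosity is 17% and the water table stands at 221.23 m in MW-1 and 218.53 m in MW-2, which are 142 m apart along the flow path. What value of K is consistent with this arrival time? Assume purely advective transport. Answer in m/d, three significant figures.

132 m/d

Hydraulic gradient i = (221.23 − 218.53) / 142 = 2.70 / 142 = 0.01901
v = L / t = 481 / 32.6 = 14.75 m/d
K = v · n / i = 14.75 × 0.17 / 0.01901 = 132 m/d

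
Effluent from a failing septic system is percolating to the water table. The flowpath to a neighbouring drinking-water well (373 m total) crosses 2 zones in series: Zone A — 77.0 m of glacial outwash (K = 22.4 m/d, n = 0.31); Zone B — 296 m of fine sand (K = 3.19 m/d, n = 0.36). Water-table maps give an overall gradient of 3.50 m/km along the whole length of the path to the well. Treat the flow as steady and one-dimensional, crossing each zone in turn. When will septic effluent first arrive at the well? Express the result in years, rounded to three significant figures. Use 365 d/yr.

Continuity: the same q passes through each zone, so ΔH = q·Σ(L_j/K_j) — the zones act as resistances in series.
Σ(L/K) = 77.0/22.4 + 296/3.19 = 3.438 + 92.79 = 96.23 d
K_eq = L_total / Σ(L/K) = 373 / 96.23 = 3.876 m/d
q = K_eq · i = 3.876 × 0.0035 = 0.01357 m/d (same in every zone)
Zone A: v = q/n = 0.01357/0.31 = 0.04376 m/d → t_A = 77.0/0.04376 = 1759 d
Zone B: v = q/n = 0.01357/0.36 = 0.03769 m/d → t_B = 296/0.03769 = 7854 d
Total t = 1759 + 7854 = 9614 d
   = 9614 / 365 = 26.3 yr

26.3 years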